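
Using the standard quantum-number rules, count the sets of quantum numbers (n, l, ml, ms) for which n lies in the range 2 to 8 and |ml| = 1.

112

Treat each shell separately and count matching orbitals:
n=2 → 2; n=3 → 4; n=4 → 6; n=5 → 8; n=6 → 10; n=7 → 12; n=8 → 14.
Orbitals: 2 + 4 + 6 + 8 + 10 + 12 + 14 = 56. Including both spin states (ms = ±1/2) gives 2 × 56 = 112 states.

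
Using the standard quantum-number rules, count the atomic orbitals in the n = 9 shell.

The n = 9 shell contains n² = 9² = 81 orbitals.

81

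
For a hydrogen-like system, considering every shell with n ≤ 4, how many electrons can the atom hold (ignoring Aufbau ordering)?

Total orbitals = 1² + 2² + 3² + 4² = 30. Doubling for spin gives 60 electrons.

60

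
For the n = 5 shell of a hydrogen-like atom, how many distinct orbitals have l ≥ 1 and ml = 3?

Go through l = 0, …, 4 (the values permitted for n = 5).
Per l-value: l=3 → 1; l=4 → 1.
Total orbitals: 1 + 1 = 2.

2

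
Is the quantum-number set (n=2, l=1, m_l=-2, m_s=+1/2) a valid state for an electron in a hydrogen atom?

Not allowed

The magnetic quantum number must satisfy −l ≤ m_l ≤ l. With l = 1, m_l can only be -1, 0, 1, so m_l = -2 is forbidden.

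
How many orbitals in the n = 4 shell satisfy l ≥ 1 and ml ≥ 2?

The n = 4 shell has l = 0 through 3; check each.
Orbitals with l ≥ 1 and ml ≥ 2, by l: l=2 → 1; l=3 → 2.
Total orbitals: 1 + 2 = 3.

3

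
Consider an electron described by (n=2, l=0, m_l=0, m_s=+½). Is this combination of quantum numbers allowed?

n = 2 is a positive integer. l = 0 satisfies 0 ≤ l ≤ n−1 = 1. m_l = 0 lies in the range −l … +l (here 0). m_s = +1/2 is one of ±1/2.
All four constraints are satisfied.

Allowed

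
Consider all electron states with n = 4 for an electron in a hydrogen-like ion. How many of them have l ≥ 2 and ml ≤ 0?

14

Go through l = 0, …, 3 (the values permitted for n = 4).
Contributions: l=2 → 3; l=3 → 4.
Orbitals: 3 + 4 = 7. Each orbital carries two spin states, so 7 × 2 = 14 states.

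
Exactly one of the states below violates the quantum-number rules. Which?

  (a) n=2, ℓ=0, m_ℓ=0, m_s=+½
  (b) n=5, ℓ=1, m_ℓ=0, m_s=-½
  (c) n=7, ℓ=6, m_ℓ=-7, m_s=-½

(c)

(c) has |m_ℓ| = 7 > ℓ = 6, violating −ℓ ≤ m_ℓ ≤ ℓ.
The remaining sets (a), (b) satisfy all four rules.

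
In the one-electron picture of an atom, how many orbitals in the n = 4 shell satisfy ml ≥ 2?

3

For n = 4, l ranges over 0 … 3.
Contributions: l=2 → 1; l=3 → 2.
Total orbitals: 1 + 2 = 3.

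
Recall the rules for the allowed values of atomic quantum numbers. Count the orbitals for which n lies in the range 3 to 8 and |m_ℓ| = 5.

12

Treat each shell separately and count matching orbitals:
n=6 → 2; n=7 → 4; n=8 → 6.
Total orbitals: 2 + 4 + 6 = 12.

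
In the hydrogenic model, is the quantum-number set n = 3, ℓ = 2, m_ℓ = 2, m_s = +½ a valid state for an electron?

n = 3 is a positive integer. ℓ = 2 satisfies 0 ≤ ℓ ≤ n−1 = 2. m_ℓ = 2 lies in the range −ℓ … +ℓ (here −2 … 2). m_s = +1/2 is one of ±1/2.
All four constraints are satisfied.

Yes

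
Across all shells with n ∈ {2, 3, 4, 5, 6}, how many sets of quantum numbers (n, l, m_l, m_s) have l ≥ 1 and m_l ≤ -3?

Per-shell orbital counts meeting the constraint:
n=4 → 1; n=5 → 3; n=6 → 6.
Orbitals: 1 + 3 + 6 = 10. Including both spin states (m_s = ±1/2) gives 2 × 10 = 20 states.

20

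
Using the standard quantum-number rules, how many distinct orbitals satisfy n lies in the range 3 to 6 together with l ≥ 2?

70

Count contributing orbitals for each principal shell:
n=3 → 5; n=4 → 12; n=5 → 21; n=6 → 32.
Total orbitals: 5 + 12 + 21 + 32 = 70.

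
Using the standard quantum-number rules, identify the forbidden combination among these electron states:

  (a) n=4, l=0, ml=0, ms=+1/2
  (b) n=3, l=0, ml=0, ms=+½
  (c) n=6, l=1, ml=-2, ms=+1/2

(c) has |ml| = 2 > l = 1, violating −l ≤ ml ≤ l.
The remaining sets (a), (b) satisfy all four rules.

(c)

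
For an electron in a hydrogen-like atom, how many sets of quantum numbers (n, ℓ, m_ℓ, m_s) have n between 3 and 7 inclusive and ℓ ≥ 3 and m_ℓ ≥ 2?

60

For each n in the range, tally the orbitals obeying ℓ ≥ 3 and m_ℓ ≥ 2:
n=4 → 2; n=5 → 5; n=6 → 9; n=7 → 14.
Orbitals: 2 + 5 + 9 + 14 = 30. Including both spin states (m_s = ±1/2) gives 2 × 30 = 60 states.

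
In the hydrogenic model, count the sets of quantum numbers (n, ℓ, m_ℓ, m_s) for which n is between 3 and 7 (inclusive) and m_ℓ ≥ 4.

Count contributing orbitals for each principal shell:
n=5 → 1; n=6 → 3; n=7 → 6.
Orbitals: 1 + 3 + 6 = 10. Including both spin states (m_s = ±1/2) gives 2 × 10 = 20 states.

20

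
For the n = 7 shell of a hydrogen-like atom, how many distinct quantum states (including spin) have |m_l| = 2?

For n = 7, l ranges over 0 … 6.
The (l, m_l) pairs meeting |m_l| = 2 give: l=2 → 2; l=3 → 2; l=4 → 2; l=5 → 2; l=6 → 2.
Orbitals: 2 + 2 + 2 + 2 + 2 = 10. Each orbital carries two spin states, so 10 × 2 = 20 states.

20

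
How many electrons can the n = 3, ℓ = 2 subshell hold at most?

A subshell with ℓ = 2 has 2ℓ+1 = 5 orbitals, each holding 2 electrons (spin ±1/2), so 5 × 2 = 10.

10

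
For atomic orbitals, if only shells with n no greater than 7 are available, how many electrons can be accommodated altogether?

280

Total orbitals = 1² + 2² + 3² + 4² + 5² + 6² + 7² = 140. Doubling for spin gives 280 electrons.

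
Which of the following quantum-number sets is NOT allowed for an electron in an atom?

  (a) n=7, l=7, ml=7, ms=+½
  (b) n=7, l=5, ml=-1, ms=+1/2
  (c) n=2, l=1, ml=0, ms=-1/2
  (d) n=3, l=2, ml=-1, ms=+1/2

(a) has l = 7 ≥ n = 7, violating 0 ≤ l ≤ n−1.
The remaining sets (b), (c), (d) satisfy all four rules.

(a)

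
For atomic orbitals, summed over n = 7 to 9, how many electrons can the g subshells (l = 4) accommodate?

A g subshell (l = 4) exists for every n ≥ 5, so shells n = 7, 8, 9 each contribute one — 3 subshells.
Since each g subshell holds 2(2·4+1) = 18 electrons, the total is 3 × 18 = 54.

54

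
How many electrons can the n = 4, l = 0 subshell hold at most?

A subshell with l = 0 has 2l+1 = 1 orbital, each holding 2 electrons (spin ±1/2), so 1 × 2 = 2.

2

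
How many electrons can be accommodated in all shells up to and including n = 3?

28

Total orbitals = 1² + 2² + 3² = 14. Doubling for spin gives 28 electrons.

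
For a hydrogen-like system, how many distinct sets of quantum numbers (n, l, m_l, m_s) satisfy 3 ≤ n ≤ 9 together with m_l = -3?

42

Per-shell orbital counts meeting the constraint:
n=4 → 1; n=5 → 2; n=6 → 3; n=7 → 4; n=8 → 5; n=9 → 6.
Orbitals: 1 + 2 + 3 + 4 + 5 + 6 = 21. Including both spin states (m_s = ±1/2) gives 2 × 21 = 42 states.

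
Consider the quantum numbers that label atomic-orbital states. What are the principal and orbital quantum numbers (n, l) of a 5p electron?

The leading integer gives n = 5; the letter 'p' means l = 1.

n = 5, l = 1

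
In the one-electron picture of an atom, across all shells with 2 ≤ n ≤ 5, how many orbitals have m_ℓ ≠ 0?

Per-shell orbital counts meeting the constraint:
n=2 → 2; n=3 → 6; n=4 → 12; n=5 → 20.
Total orbitals: 2 + 6 + 12 + 20 = 40.

40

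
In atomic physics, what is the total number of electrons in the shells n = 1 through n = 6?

182

Shell n has n² orbitals: 1²=1 + 2²=4 + 3²=9 + 4²=16 + 5²=25 + 6²=36 = 91 orbitals.
Two spin states per orbital: 2 × 91 = 182 electrons.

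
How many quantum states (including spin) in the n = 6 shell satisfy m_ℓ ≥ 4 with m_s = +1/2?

Go through ℓ = 0, …, 5 (the values permitted for n = 6).
Orbitals with m_ℓ ≥ 4, by ℓ: ℓ=4 → 1; ℓ=5 → 2.
Orbitals: 1 + 2 = 3. With m_s fixed to a single value there is one state per orbital, giving 3 states.

3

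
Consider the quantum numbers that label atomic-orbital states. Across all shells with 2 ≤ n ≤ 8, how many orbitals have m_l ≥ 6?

4

Work shell by shell — for each n, count the (l, m_l) pairs that satisfy m_l ≥ 6:
n=7 → 1; n=8 → 3.
Total orbitals: 1 + 3 = 4.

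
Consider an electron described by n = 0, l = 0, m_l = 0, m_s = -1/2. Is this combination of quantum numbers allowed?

The principal quantum number must be a positive integer (n ≥ 1), but here n = 0.

Not allowed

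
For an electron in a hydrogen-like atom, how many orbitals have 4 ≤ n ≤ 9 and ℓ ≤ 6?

224

Per-shell orbital counts meeting the constraint:
n=4 → 16; n=5 → 25; n=6 → 36; n=7 → 49; n=8 → 49; n=9 → 49.
Total orbitals: 16 + 25 + 36 + 49 + 49 + 49 = 224.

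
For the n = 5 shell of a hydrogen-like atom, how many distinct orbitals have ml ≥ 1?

With n = 5 the allowed l are 0, 1, …, 4.
Per l-value: l=1 → 1; l=2 → 2; l=3 → 3; l=4 → 4.
Total orbitals: 1 + 2 + 3 + 4 = 10.

10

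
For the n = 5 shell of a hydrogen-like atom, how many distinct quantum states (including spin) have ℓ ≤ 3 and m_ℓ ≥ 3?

2

For n = 5, ℓ ranges over 0 … 4.
Orbitals with ℓ ≤ 3 and m_ℓ ≥ 3, by ℓ: ℓ=3 → 1.
Orbitals: 1. Each orbital carries two spin states, so 1 × 2 = 2 states.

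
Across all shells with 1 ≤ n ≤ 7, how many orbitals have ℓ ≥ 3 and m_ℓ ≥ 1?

40

Treat each shell separately and count matching orbitals:
n=4 → 3; n=5 → 7; n=6 → 12; n=7 → 18.
Total orbitals: 3 + 7 + 12 + 18 = 40.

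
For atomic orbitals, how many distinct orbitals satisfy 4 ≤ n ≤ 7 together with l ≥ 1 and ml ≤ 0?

Count contributing orbitals for each principal shell:
n=4 → 9; n=5 → 14; n=6 → 20; n=7 → 27.
Total orbitals: 9 + 14 + 20 + 27 = 70.

70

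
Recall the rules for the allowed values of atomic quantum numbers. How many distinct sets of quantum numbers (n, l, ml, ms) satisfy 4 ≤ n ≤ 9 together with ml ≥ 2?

Count contributing orbitals for each principal shell:
n=4 → 3; n=5 → 6; n=6 → 10; n=7 → 15; n=8 → 21; n=9 → 28.
Orbitals: 3 + 6 + 10 + 15 + 21 + 28 = 83. Including both spin states (ms = ±1/2) gives 2 × 83 = 166 states.

166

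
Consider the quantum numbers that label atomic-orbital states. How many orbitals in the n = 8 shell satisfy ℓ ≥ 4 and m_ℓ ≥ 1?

The (ℓ, m_ℓ) pairs meeting ℓ ≥ 4 and m_ℓ ≥ 1 give: ℓ=4 → 4; ℓ=5 → 5; ℓ=6 → 6; ℓ=7 → 7.
Total orbitals: 4 + 5 + 6 + 7 = 22.

22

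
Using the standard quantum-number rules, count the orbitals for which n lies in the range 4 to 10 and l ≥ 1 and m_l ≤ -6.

Per-shell orbital counts meeting the constraint:
n=7 → 1; n=8 → 3; n=9 → 6; n=10 → 10.
Total orbitals: 1 + 3 + 6 + 10 = 20.

20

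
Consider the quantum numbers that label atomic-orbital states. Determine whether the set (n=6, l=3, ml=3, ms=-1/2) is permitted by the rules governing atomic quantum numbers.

n = 6 is a positive integer. l = 3 satisfies 0 ≤ l ≤ n−1 = 5. ml = 3 lies in the range −l … +l (here −3 … 3). ms = -1/2 is one of ±1/2.
All four constraints are satisfied.

Allowed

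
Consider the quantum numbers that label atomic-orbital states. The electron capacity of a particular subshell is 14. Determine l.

2(2l+1) = 14 ⇒ 2l+1 = 7 ⇒ l = 3.

l = 3 (f)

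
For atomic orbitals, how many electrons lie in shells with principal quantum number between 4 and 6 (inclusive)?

154

Shell n has n² orbitals: 4²=16 + 5²=25 + 6²=36 = 77 orbitals.
Two spin states per orbital: 2 × 77 = 154 electrons.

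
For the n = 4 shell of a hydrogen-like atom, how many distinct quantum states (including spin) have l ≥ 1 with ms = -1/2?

Orbitals with l ≥ 1, by l: l=1 → 3; l=2 → 5; l=3 → 7.
Orbitals: 3 + 5 + 7 = 15. With ms fixed to a single value there is one state per orbital, giving 15 states.

15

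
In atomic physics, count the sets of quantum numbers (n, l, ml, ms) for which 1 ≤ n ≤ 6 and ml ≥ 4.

Treat each shell separately and count matching orbitals:
n=5 → 1; n=6 → 3.
Orbitals: 1 + 3 = 4. Including both spin states (ms = ±1/2) gives 2 × 4 = 8 states.

8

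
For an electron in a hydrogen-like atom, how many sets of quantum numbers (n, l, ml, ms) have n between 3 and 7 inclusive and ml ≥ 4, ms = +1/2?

Work shell by shell — for each n, count the (l, ml) pairs that satisfy ml ≥ 4:
n=5 → 1; n=6 → 3; n=7 → 6.
Orbitals: 1 + 3 + 6 = 10. With ms fixed to +1/2 there is one state per orbital, so 10 states.

10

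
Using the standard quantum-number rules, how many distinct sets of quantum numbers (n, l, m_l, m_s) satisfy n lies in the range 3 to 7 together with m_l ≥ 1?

Count contributing orbitals for each principal shell:
n=3 → 3; n=4 → 6; n=5 → 10; n=6 → 15; n=7 → 21.
Orbitals: 3 + 6 + 10 + 15 + 21 = 55. Including both spin states (m_s = ±1/2) gives 2 × 55 = 110 states.

110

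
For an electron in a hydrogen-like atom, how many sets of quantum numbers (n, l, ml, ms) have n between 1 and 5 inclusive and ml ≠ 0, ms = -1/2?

Treat each shell separately and count matching orbitals:
n=2 → 2; n=3 → 6; n=4 → 12; n=5 → 20.
Orbitals: 2 + 6 + 12 + 20 = 40. With ms fixed to -1/2 there is one state per orbital, so 40 states.

40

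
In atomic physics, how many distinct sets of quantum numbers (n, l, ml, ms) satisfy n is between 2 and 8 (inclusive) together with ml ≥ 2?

112

Treat each shell separately and count matching orbitals:
n=3 → 1; n=4 → 3; n=5 → 6; n=6 → 10; n=7 → 15; n=8 → 21.
Orbitals: 1 + 3 + 6 + 10 + 15 + 21 = 56. Including both spin states (ms = ±1/2) gives 2 × 56 = 112 states.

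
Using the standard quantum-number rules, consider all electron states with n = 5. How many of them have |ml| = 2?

The n = 5 shell has l = 0 through 4; check each.
Per l-value: l=2 → 2; l=3 → 2; l=4 → 2.
Orbitals: 2 + 2 + 2 = 6. Each orbital carries two spin states, so 6 × 2 = 12 states.

12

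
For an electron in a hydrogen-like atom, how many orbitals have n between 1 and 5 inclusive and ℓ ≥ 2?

For each n in the range, tally the orbitals obeying ℓ ≥ 2:
n=3 → 5; n=4 → 12; n=5 → 21.
Total orbitals: 5 + 12 + 21 = 38.

38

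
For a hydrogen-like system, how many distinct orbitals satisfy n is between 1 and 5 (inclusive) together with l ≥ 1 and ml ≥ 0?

30

Treat each shell separately and count matching orbitals:
n=2 → 2; n=3 → 5; n=4 → 9; n=5 → 14.
Total orbitals: 2 + 5 + 9 + 14 = 30.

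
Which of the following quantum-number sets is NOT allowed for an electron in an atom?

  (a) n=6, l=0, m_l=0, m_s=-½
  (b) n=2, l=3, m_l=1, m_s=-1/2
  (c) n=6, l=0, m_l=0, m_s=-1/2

(b)

(b) has l = 3 ≥ n = 2, violating 0 ≤ l ≤ n−1.
The remaining sets (a), (c) satisfy all four rules.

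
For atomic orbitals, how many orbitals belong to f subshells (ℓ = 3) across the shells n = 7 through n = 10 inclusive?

28

An f subshell (ℓ = 3) exists for every n ≥ 4, so shells n = 7, 8, 9, 10 each contribute one — 4 subshells.
Since each f subshell has 2·3+1 = 7 orbitals, the total is 4 × 7 = 28.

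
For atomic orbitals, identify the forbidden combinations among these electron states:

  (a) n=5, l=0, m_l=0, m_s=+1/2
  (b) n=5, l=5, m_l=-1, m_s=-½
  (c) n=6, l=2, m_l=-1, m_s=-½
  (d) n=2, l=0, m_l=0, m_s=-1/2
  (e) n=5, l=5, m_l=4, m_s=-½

(b) has l = 5 ≥ n = 5, violating 0 ≤ l ≤ n−1.
(e) has l = 5 ≥ n = 5, violating 0 ≤ l ≤ n−1.
The remaining sets (a), (c), (d) satisfy all four rules.

(b) and (e)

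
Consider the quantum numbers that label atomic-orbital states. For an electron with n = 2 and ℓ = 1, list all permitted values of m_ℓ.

-1, 0, 1

m_ℓ takes every integer from −ℓ to +ℓ. With ℓ = 1 that gives the 3 values -1, 0, 1.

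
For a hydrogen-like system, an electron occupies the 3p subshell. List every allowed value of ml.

The 3p subshell has l = 1, and ml takes every integer from −l to +l. With l = 1 that gives the 3 values -1, 0, 1.

-1, 0, 1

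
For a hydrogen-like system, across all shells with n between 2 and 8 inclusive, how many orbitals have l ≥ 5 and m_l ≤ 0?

Count contributing orbitals for each principal shell:
n=6 → 6; n=7 → 13; n=8 → 21.
Total orbitals: 6 + 13 + 21 = 40.

40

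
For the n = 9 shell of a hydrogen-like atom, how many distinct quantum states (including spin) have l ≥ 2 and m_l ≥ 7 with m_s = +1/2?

3

For n = 9, l ranges over 0 … 8.
Contributions: l=7 → 1; l=8 → 2.
Orbitals: 1 + 2 = 3. With m_s fixed to a single value there is one state per orbital, giving 3 states.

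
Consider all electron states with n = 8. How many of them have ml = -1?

The (l, ml) pairs meeting ml = -1 give: l=1 → 1; l=2 → 1; l=3 → 1; l=4 → 1; l=5 → 1; l=6 → 1; l=7 → 1.
Orbitals: 1 + 1 + 1 + 1 + 1 + 1 + 1 = 7. Each orbital carries two spin states, so 7 × 2 = 14 states.

14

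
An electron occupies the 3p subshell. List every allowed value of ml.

-1, 0, 1

The 3p subshell has l = 1, and ml takes every integer from −l to +l. With l = 1 that gives the 3 values -1, 0, 1.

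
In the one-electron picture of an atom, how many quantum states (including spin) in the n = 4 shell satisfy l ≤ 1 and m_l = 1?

With n = 4 the allowed l are 0, 1, …, 3.
Contributions: l=1 → 1.
Orbitals: 1. Each orbital carries two spin states, so 1 × 2 = 2 states.

2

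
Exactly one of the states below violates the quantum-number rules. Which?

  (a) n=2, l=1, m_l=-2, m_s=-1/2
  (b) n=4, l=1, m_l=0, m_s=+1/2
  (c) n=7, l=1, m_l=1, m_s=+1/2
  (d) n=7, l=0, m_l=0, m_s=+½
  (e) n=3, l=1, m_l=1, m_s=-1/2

(a) has |m_l| = 2 > l = 1, violating −l ≤ m_l ≤ l.
The remaining sets (b), (c), (d), (e) satisfy all four rules.

(a)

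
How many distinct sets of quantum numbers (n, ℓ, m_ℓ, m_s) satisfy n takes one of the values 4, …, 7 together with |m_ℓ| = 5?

12

Go shell by shell, enumerating (ℓ, m_ℓ) with |m_ℓ| = 5:
n=6 → 2; n=7 → 4.
Orbitals: 2 + 4 = 6. Including both spin states (m_s = ±1/2) gives 2 × 6 = 12 states.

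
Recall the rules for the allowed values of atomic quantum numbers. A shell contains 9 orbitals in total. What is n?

n² = 9 ⇒ n = 3.

n = 3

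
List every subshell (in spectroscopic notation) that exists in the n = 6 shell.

For n = 6, l runs from 0 to 5. In spectroscopic notation l = 0,1,2,… ↔ s,p,d,f,g,h,i, so the subshells are 6s, 6p, 6d, 6f, 6g, 6h.

6s, 6p, 6d, 6f, 6g, 6h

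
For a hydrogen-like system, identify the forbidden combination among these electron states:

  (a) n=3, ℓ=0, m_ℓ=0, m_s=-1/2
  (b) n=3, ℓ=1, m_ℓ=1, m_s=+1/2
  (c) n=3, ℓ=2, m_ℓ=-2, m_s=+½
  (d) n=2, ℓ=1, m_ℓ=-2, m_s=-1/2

(d) has |m_ℓ| = 2 > ℓ = 1, violating −ℓ ≤ m_ℓ ≤ ℓ.
The remaining sets (a), (b), (c) satisfy all four rules.

(d)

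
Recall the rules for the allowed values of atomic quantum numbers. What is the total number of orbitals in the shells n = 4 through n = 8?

190

Shell n has n² orbitals: 4²=16 + 5²=25 + 6²=36 + 7²=49 + 8²=64 = 190 orbitals.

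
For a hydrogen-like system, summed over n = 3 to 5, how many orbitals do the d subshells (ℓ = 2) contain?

A d subshell (ℓ = 2) exists for every n ≥ 3, so shells n = 3, 4, 5 each contribute one — 3 subshells.
Since each d subshell has 2·2+1 = 5 orbitals, the total is 3 × 5 = 15.

15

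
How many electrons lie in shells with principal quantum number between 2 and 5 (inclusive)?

Shell n has n² orbitals: 2²=4 + 3²=9 + 4²=16 + 5²=25 = 54 orbitals.
Two spin states per orbital: 2 × 54 = 108 electrons.

108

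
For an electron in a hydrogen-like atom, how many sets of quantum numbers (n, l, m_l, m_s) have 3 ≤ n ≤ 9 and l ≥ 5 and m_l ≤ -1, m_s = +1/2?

Work shell by shell — for each n, count the (l, m_l) pairs that satisfy l ≥ 5 and m_l ≤ -1:
n=6 → 5; n=7 → 11; n=8 → 18; n=9 → 26.
Orbitals: 5 + 11 + 18 + 26 = 60. With m_s fixed to +1/2 there is one state per orbital, so 60 states.

60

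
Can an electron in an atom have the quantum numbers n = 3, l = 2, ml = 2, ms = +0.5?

n = 3 is a positive integer. l = 2 satisfies 0 ≤ l ≤ n−1 = 2. ml = 2 lies in the range −l … +l (here −2 … 2). ms = +1/2 is one of ±1/2.
All four constraints are satisfied.

Allowed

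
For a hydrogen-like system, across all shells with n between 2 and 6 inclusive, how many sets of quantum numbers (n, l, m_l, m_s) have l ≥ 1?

Per-shell orbital counts meeting the constraint:
n=2 → 3; n=3 → 8; n=4 → 15; n=5 → 24; n=6 → 35.
Orbitals: 3 + 8 + 15 + 24 + 35 = 85. Including both spin states (m_s = ±1/2) gives 2 × 85 = 170 states.

170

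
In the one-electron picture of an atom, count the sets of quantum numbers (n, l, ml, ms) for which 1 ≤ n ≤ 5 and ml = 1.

Treat each shell separately and count matching orbitals:
n=2 → 1; n=3 → 2; n=4 → 3; n=5 → 4.
Orbitals: 1 + 2 + 3 + 4 = 10. Including both spin states (ms = ±1/2) gives 2 × 10 = 20 states.

20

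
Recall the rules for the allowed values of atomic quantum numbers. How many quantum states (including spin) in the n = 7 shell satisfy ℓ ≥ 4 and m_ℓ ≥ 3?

18

The (ℓ, m_ℓ) pairs meeting ℓ ≥ 4 and m_ℓ ≥ 3 give: ℓ=4 → 2; ℓ=5 → 3; ℓ=6 → 4.
Orbitals: 2 + 3 + 4 = 9. Each orbital carries two spin states, so 9 × 2 = 18 states.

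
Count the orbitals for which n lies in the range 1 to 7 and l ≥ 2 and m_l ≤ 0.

For each n in the range, tally the orbitals obeying l ≥ 2 and m_l ≤ 0:
n=3 → 3; n=4 → 7; n=5 → 12; n=6 → 18; n=7 → 25.
Total orbitals: 3 + 7 + 12 + 18 + 25 = 65.

65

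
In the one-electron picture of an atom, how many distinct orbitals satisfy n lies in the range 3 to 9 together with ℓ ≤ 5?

194

Count contributing orbitals for each principal shell:
n=3 → 9; n=4 → 16; n=5 → 25; n=6 → 36; n=7 → 36; n=8 → 36; n=9 → 36.
Total orbitals: 9 + 16 + 25 + 36 + 36 + 36 + 36 = 194.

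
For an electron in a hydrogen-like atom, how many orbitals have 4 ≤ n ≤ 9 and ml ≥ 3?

56

Count contributing orbitals for each principal shell:
n=4 → 1; n=5 → 3; n=6 → 6; n=7 → 10; n=8 → 15; n=9 → 21.
Total orbitals: 1 + 3 + 6 + 10 + 15 + 21 = 56.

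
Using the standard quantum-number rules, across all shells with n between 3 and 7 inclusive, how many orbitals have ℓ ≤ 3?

Go shell by shell, enumerating (ℓ, m_ℓ) with ℓ ≤ 3:
n=3 → 9; n=4 → 16; n=5 → 16; n=6 → 16; n=7 → 16.
Total orbitals: 9 + 16 + 16 + 16 + 16 = 73.

73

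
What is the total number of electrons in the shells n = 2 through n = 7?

278

Shell n has n² orbitals: 2²=4 + 3²=9 + 4²=16 + 5²=25 + 6²=36 + 7²=49 = 139 orbitals.
Two spin states per orbital: 2 × 139 = 278 electrons.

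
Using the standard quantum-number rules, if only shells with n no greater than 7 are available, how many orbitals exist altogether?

Total orbitals = 1² + 2² + 3² + 4² + 5² + 6² + 7² = 140.

140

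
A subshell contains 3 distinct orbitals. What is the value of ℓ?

2ℓ+1 = 3 gives ℓ = 1.

ℓ = 1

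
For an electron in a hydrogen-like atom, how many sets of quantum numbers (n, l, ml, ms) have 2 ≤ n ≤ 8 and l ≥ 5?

Go shell by shell, enumerating (l, ml) with l ≥ 5:
n=6 → 11; n=7 → 24; n=8 → 39.
Orbitals: 11 + 24 + 39 = 74. Including both spin states (ms = ±1/2) gives 2 × 74 = 148 states.

148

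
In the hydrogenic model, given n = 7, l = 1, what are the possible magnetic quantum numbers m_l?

m_l takes every integer from −l to +l. With l = 1 that gives the 3 values -1, 0, 1.

-1, 0, 1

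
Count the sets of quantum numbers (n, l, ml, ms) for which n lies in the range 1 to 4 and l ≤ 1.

26

For each n in the range, tally the orbitals obeying l ≤ 1:
n=1 → 1; n=2 → 4; n=3 → 4; n=4 → 4.
Orbitals: 1 + 4 + 4 + 4 = 13. Including both spin states (ms = ±1/2) gives 2 × 13 = 26 states.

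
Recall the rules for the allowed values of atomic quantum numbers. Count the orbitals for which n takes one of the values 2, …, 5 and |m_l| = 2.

12

Count contributing orbitals for each principal shell:
n=3 → 2; n=4 → 4; n=5 → 6.
Total orbitals: 2 + 4 + 6 = 12.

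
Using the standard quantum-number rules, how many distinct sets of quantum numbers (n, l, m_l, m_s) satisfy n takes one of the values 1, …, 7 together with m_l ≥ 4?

Work shell by shell — for each n, count the (l, m_l) pairs that satisfy m_l ≥ 4:
n=5 → 1; n=6 → 3; n=7 → 6.
Orbitals: 1 + 3 + 6 = 10. Including both spin states (m_s = ±1/2) gives 2 × 10 = 20 states.

20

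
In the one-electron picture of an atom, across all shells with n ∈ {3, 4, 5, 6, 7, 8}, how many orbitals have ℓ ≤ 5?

Work shell by shell — for each n, count the (ℓ, m_ℓ) pairs that satisfy ℓ ≤ 5:
n=3 → 9; n=4 → 16; n=5 → 25; n=6 → 36; n=7 → 36; n=8 → 36.
Total orbitals: 9 + 16 + 25 + 36 + 36 + 36 = 158.

158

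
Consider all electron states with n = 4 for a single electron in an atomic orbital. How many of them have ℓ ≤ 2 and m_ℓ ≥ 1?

For n = 4, ℓ ranges over 0 … 3.
Per ℓ-value: ℓ=1 → 1; ℓ=2 → 2.
Orbitals: 1 + 2 = 3. Each orbital carries two spin states, so 3 × 2 = 6 states.

6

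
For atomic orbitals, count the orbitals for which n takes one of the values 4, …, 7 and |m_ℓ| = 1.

Go shell by shell, enumerating (ℓ, m_ℓ) with |m_ℓ| = 1:
n=4 → 6; n=5 → 8; n=6 → 10; n=7 → 12.
Total orbitals: 6 + 8 + 10 + 12 = 36.

36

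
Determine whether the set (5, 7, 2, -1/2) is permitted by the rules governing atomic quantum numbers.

The orbital quantum number must satisfy 0 ≤ l ≤ n−1. With n = 5 the allowed l values are 0, 1, 2, 3, 4, so l = 7 is out of range.

Invalid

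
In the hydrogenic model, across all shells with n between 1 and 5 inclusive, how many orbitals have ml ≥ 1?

20

Treat each shell separately and count matching orbitals:
n=2 → 1; n=3 → 3; n=4 → 6; n=5 → 10.
Total orbitals: 1 + 3 + 6 + 10 = 20.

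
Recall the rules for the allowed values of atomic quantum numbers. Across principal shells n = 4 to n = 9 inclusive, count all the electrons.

Shell n has n² orbitals: 4²=16 + 5²=25 + 6²=36 + 7²=49 + 8²=64 + 9²=81 = 271 orbitals.
Two spin states per orbital: 2 × 271 = 542 electrons.

542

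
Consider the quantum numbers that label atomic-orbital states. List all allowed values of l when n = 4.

l is an integer with 0 ≤ l ≤ n−1, so for n = 4: l = 0, 1, 2, 3.

0, 1, 2, 3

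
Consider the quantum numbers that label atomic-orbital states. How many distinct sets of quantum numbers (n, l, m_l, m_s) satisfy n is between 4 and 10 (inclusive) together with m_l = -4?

Treat each shell separately and count matching orbitals:
n=5 → 1; n=6 → 2; n=7 → 3; n=8 → 4; n=9 → 5; n=10 → 6.
Orbitals: 1 + 2 + 3 + 4 + 5 + 6 = 21. Including both spin states (m_s = ±1/2) gives 2 × 21 = 42 states.

42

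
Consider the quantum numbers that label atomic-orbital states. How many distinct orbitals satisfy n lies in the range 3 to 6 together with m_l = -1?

14

Count contributing orbitals for each principal shell:
n=3 → 2; n=4 → 3; n=5 → 4; n=6 → 5.
Total orbitals: 2 + 3 + 4 + 5 = 14.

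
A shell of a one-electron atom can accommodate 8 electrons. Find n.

n = 2

2n² = 8 ⇒ n² = 4 ⇒ n = 2.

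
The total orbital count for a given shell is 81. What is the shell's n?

n = 9

n² = 81 ⇒ n = 9.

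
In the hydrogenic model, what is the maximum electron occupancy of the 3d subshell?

10

A subshell with ℓ = 2 has 2ℓ+1 = 5 orbitals, each holding 2 electrons (spin ±1/2), so 5 × 2 = 10.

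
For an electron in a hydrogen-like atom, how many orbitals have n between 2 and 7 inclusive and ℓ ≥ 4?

Treat each shell separately and count matching orbitals:
n=5 → 9; n=6 → 20; n=7 → 33.
Total orbitals: 9 + 20 + 33 = 62.

62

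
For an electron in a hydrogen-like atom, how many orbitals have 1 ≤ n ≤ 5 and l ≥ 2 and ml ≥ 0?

Go shell by shell, enumerating (l, ml) with l ≥ 2 and ml ≥ 0:
n=3 → 3; n=4 → 7; n=5 → 12.
Total orbitals: 3 + 7 + 12 = 22.

22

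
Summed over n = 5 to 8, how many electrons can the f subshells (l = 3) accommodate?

An f subshell (l = 3) exists for every n ≥ 4, so shells n = 5, 6, 7, 8 each contribute one — 4 subshells.
Since each f subshell holds 2(2·3+1) = 14 electrons, the total is 4 × 14 = 56.

56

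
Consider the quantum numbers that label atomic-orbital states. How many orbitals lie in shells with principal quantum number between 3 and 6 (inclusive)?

Shell n has n² orbitals: 3²=9 + 4²=16 + 5²=25 + 6²=36 = 86 orbitals.

86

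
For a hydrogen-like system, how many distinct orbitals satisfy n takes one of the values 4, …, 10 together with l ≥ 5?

For each n in the range, tally the orbitals obeying l ≥ 5:
n=6 → 11; n=7 → 24; n=8 → 39; n=9 → 56; n=10 → 75.
Total orbitals: 11 + 24 + 39 + 56 + 75 = 205.

205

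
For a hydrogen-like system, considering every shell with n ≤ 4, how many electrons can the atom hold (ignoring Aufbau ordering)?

Total orbitals = 1² + 2² + 3² + 4² = 30. Doubling for spin gives 60 electrons.

60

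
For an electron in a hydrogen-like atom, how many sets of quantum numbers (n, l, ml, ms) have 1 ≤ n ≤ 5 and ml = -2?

12

Treat each shell separately and count matching orbitals:
n=3 → 1; n=4 → 2; n=5 → 3.
Orbitals: 1 + 2 + 3 = 6. Including both spin states (ms = ±1/2) gives 2 × 6 = 12 states.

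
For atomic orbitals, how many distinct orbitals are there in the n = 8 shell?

64

The n = 8 shell contains n² = 8² = 64 orbitals.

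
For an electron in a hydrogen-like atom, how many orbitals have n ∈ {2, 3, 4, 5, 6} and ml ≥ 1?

Go shell by shell, enumerating (l, ml) with ml ≥ 1:
n=2 → 1; n=3 → 3; n=4 → 6; n=5 → 10; n=6 → 15.
Total orbitals: 1 + 3 + 6 + 10 + 15 = 35.

35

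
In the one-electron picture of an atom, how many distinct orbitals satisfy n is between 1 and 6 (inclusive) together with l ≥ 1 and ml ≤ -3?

Count contributing orbitals for each principal shell:
n=4 → 1; n=5 → 3; n=6 → 6.
Total orbitals: 1 + 3 + 6 = 10.

10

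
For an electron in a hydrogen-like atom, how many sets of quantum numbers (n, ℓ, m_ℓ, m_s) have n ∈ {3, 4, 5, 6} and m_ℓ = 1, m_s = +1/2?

Work shell by shell — for each n, count the (ℓ, m_ℓ) pairs that satisfy m_ℓ = 1:
n=3 → 2; n=4 → 3; n=5 → 4; n=6 → 5.
Orbitals: 2 + 3 + 4 + 5 = 14. With m_s fixed to +1/2 there is one state per orbital, so 14 states.

14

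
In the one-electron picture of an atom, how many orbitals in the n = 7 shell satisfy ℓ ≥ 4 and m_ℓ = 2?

For n = 7, ℓ ranges over 0 … 6.
Orbitals with ℓ ≥ 4 and m_ℓ = 2, by ℓ: ℓ=4 → 1; ℓ=5 → 1; ℓ=6 → 1.
Total orbitals: 1 + 1 + 1 = 3.

3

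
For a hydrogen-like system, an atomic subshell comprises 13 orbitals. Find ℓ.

2ℓ+1 = 13 gives ℓ = 6.

ℓ = 6 (i)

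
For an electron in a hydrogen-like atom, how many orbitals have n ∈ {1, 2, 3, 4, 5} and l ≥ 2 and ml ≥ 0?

22

Per-shell orbital counts meeting the constraint:
n=3 → 3; n=4 → 7; n=5 → 12.
Total orbitals: 3 + 7 + 12 = 22.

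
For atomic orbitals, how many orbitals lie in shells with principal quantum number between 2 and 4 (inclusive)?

29

Shell n has n² orbitals: 2²=4 + 3²=9 + 4²=16 = 29 orbitals.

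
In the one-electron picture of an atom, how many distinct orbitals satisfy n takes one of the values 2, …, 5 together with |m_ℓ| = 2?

12

Work shell by shell — for each n, count the (ℓ, m_ℓ) pairs that satisfy |m_ℓ| = 2:
n=3 → 2; n=4 → 4; n=5 → 6.
Total orbitals: 2 + 4 + 6 = 12.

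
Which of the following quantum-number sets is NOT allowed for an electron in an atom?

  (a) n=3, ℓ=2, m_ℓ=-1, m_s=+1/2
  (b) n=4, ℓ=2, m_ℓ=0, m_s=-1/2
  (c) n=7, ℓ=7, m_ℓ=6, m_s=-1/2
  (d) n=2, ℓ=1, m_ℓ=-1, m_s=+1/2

(c)

(c) has ℓ = 7 ≥ n = 7, violating 0 ≤ ℓ ≤ n−1.
The remaining sets (a), (b), (d) satisfy all four rules.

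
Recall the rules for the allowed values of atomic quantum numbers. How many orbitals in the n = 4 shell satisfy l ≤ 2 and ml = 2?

1

Go through l = 0, …, 3 (the values permitted for n = 4).
Contributions: l=2 → 1.
Total orbitals: 1.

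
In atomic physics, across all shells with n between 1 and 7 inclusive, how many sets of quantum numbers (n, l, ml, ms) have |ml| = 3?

For each n in the range, tally the orbitals obeying |ml| = 3:
n=4 → 2; n=5 → 4; n=6 → 6; n=7 → 8.
Orbitals: 2 + 4 + 6 + 8 = 20. Including both spin states (ms = ±1/2) gives 2 × 20 = 40 states.

40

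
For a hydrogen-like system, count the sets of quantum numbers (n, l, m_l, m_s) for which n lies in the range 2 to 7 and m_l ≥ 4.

Treat each shell separately and count matching orbitals:
n=5 → 1; n=6 → 3; n=7 → 6.
Orbitals: 1 + 3 + 6 = 10. Including both spin states (m_s = ±1/2) gives 2 × 10 = 20 states.

20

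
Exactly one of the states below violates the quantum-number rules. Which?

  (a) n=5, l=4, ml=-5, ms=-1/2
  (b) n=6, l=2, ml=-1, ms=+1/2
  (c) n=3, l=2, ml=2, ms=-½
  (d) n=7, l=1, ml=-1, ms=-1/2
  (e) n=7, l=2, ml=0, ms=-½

(a) has |ml| = 5 > l = 4, violating −l ≤ ml ≤ l.
The remaining sets (b), (c), (d), (e) satisfy all four rules.

(a)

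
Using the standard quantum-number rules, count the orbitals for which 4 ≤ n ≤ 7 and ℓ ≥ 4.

62

For each n in the range, tally the orbitals obeying ℓ ≥ 4:
n=5 → 9; n=6 → 20; n=7 → 33.
Total orbitals: 9 + 20 + 33 = 62.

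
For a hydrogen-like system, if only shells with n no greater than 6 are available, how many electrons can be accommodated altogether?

Total orbitals = 1² + 2² + 3² + 4² + 5² + 6² = 91. Doubling for spin gives 182 electrons.

182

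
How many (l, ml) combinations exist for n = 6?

36

The n = 6 shell contains n² = 6² = 36 orbitals.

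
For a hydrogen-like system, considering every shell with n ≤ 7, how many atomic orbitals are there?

Total orbitals = 1² + 2² + 3² + 4² + 5² + 6² + 7² = 140.

140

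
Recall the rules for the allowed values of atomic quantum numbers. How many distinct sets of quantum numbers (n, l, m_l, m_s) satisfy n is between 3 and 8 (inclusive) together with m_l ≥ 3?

Count contributing orbitals for each principal shell:
n=4 → 1; n=5 → 3; n=6 → 6; n=7 → 10; n=8 → 15.
Orbitals: 1 + 3 + 6 + 10 + 15 = 35. Including both spin states (m_s = ±1/2) gives 2 × 35 = 70 states.

70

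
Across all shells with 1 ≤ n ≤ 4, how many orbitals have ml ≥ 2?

Per-shell orbital counts meeting the constraint:
n=3 → 1; n=4 → 3.
Total orbitals: 1 + 3 = 4.

4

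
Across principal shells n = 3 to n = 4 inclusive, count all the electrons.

50

Shell n has n² orbitals: 3²=9 + 4²=16 = 25 orbitals.
Two spin states per orbital: 2 × 25 = 50 electrons.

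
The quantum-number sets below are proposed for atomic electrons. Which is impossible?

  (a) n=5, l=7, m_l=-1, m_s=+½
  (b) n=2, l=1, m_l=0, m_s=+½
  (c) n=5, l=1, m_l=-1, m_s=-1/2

(a) has l = 7 ≥ n = 5, violating 0 ≤ l ≤ n−1.
The remaining sets (b), (c) satisfy all four rules.

(a)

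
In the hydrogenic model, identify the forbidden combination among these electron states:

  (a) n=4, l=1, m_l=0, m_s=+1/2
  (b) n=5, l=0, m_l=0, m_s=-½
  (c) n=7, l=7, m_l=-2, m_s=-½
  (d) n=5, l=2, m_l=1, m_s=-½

(c) has l = 7 ≥ n = 7, violating 0 ≤ l ≤ n−1.
The remaining sets (a), (b), (d) satisfy all four rules.

(c)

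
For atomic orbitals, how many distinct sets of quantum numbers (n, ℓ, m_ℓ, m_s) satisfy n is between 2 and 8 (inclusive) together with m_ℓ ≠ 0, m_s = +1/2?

Treat each shell separately and count matching orbitals:
n=2 → 2; n=3 → 6; n=4 → 12; n=5 → 20; n=6 → 30; n=7 → 42; n=8 → 56.
Orbitals: 2 + 6 + 12 + 20 + 30 + 42 + 56 = 168. With m_s fixed to +1/2 there is one state per orbital, so 168 states.

168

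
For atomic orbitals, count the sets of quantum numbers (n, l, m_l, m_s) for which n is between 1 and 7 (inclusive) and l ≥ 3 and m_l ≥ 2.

60

Count contributing orbitals for each principal shell:
n=4 → 2; n=5 → 5; n=6 → 9; n=7 → 14.
Orbitals: 2 + 5 + 9 + 14 = 30. Including both spin states (m_s = ±1/2) gives 2 × 30 = 60 states.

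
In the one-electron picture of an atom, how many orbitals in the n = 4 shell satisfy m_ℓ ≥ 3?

1

Contributions: ℓ=3 → 1.
Total orbitals: 1.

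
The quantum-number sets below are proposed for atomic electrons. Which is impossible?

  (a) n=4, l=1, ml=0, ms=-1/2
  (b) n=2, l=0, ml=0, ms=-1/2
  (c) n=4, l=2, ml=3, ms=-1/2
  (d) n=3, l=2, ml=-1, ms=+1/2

(c) has |ml| = 3 > l = 2, violating −l ≤ ml ≤ l.
The remaining sets (a), (b), (d) satisfy all four rules.

(c)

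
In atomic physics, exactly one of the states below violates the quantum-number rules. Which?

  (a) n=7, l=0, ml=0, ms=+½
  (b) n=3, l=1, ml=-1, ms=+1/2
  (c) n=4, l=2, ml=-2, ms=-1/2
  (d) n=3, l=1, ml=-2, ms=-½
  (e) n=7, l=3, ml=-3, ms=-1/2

(d) has |ml| = 2 > l = 1, violating −l ≤ ml ≤ l.
The remaining sets (a), (b), (c), (e) satisfy all four rules.

(d)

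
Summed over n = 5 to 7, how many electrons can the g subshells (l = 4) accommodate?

A g subshell (l = 4) exists for every n ≥ 5, so shells n = 5, 6, 7 each contribute one — 3 subshells.
Since each g subshell holds 2(2·4+1) = 18 electrons, the total is 3 × 18 = 54.

54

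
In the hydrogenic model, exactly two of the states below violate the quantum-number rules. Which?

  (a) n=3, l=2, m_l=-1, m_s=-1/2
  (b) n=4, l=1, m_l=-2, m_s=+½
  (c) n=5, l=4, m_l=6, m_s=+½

(b) and (c)

(b) has |m_l| = 2 > l = 1, violating −l ≤ m_l ≤ l.
(c) has |m_l| = 6 > l = 4, violating −l ≤ m_l ≤ l.
The remaining set (a) satisfies all four rules.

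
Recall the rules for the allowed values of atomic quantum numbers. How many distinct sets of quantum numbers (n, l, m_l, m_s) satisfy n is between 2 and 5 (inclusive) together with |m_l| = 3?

12

Per-shell orbital counts meeting the constraint:
n=4 → 2; n=5 → 4.
Orbitals: 2 + 4 = 6. Including both spin states (m_s = ±1/2) gives 2 × 6 = 12 states.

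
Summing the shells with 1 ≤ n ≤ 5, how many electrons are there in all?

Shell n has n² orbitals: 1²=1 + 2²=4 + 3²=9 + 4²=16 + 5²=25 = 55 orbitals.
Two spin states per orbital: 2 × 55 = 110 electrons.

110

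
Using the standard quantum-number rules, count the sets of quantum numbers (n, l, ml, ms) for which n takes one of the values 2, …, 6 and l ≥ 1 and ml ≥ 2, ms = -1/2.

20

Work shell by shell — for each n, count the (l, ml) pairs that satisfy l ≥ 1 and ml ≥ 2:
n=3 → 1; n=4 → 3; n=5 → 6; n=6 → 10.
Orbitals: 1 + 3 + 6 + 10 = 20. With ms fixed to -1/2 there is one state per orbital, so 20 states.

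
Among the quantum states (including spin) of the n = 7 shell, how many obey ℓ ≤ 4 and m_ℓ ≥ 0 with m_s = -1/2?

The (ℓ, m_ℓ) pairs meeting ℓ ≤ 4 and m_ℓ ≥ 0 give: ℓ=0 → 1; ℓ=1 → 2; ℓ=2 → 3; ℓ=3 → 4; ℓ=4 → 5.
Orbitals: 1 + 2 + 3 + 4 + 5 = 15. With m_s fixed to a single value there is one state per orbital, giving 15 states.

15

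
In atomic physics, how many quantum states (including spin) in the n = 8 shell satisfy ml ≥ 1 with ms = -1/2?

Go through l = 0, …, 7 (the values permitted for n = 8).
Orbitals with ml ≥ 1, by l: l=1 → 1; l=2 → 2; l=3 → 3; l=4 → 4; l=5 → 5; l=6 → 6; l=7 → 7.
Orbitals: 1 + 2 + 3 + 4 + 5 + 6 + 7 = 28. With ms fixed to a single value there is one state per orbital, giving 28 states.

28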